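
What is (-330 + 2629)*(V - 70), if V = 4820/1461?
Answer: -224037550/1461 ≈ -1.5335e+5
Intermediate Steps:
V = 4820/1461 (V = 4820*(1/1461) = 4820/1461 ≈ 3.2991)
(-330 + 2629)*(V - 70) = (-330 + 2629)*(4820/1461 - 70) = 2299*(-97450/1461) = -224037550/1461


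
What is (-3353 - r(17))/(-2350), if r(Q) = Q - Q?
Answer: 3353/2350 ≈ 1.4268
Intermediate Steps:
r(Q) = 0
(-3353 - r(17))/(-2350) = (-3353 - 1*0)/(-2350) = (-3353 + 0)*(-1/2350) = -3353*(-1/2350) = 3353/2350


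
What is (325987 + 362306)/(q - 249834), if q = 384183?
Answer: 229431/44783 ≈ 5.1232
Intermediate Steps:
(325987 + 362306)/(q - 249834) = (325987 + 362306)/(384183 - 249834) = 688293/134349 = 688293*(1/134349) = 229431/44783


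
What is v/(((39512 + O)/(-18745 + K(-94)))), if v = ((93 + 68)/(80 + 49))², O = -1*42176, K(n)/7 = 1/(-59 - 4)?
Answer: 2186514113/199492308 ≈ 10.960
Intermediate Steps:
K(n) = -⅑ (K(n) = 7/(-59 - 4) = 7/(-63) = 7*(-1/63) = -⅑)
O = -42176
v = 25921/16641 (v = (161/129)² = 25921/16641 ≈ 1.5577)
v/(((39512 + O)/(-18745 + K(-94)))) = 25921/(16641*(((39512 - 42176)/(-18745 - ⅑)))) = 25921/(16641*((-2664/(-168706/9)))) = 25921/(16641*((-2664*(-9/168706)))) = 25921/(16641*(11988/84353)) = (25921/16641)*(84353/11988) = 2186514113/199492308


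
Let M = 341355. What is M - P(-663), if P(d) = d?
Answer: 342018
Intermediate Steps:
M - P(-663) = 341355 - 1*(-663) = 341355 + 663 = 342018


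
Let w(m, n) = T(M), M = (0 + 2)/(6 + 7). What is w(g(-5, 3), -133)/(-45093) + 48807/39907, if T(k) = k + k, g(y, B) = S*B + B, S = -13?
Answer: 28610943035/23393842563 ≈ 1.2230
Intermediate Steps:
M = 2/13 ≈ 0.15385
g(y, B) = -12*B (g(y, B) = -13*B + B = -12*B)
T(k) = 2*k
w(m, n) = 4/13 (w(m, n) = 2*(2/13) = 4/13)
w(g(-5, 3), -133)/(-45093) + 48807/39907 = (4/13)/(-45093) + 48807/39907 = (4/13)*(-1/45093) + 48807*(1/39907) = -4/586209 + 48807/39907 = 28610943035/23393842563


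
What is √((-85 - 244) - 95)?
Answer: 2*I*√106 ≈ 20.591*I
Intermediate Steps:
√((-85 - 244) - 95) = √(-329 - 95) = √(-424) = 2*I*√106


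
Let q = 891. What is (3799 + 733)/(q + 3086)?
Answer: 4532/3977 ≈ 1.1396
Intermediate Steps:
(3799 + 733)/(q + 3086) = (3799 + 733)/(891 + 3086) = 4532/3977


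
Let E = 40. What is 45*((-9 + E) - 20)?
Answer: 495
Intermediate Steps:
45*((-9 + E) - 20) = 45*((-9 + 40) - 20) = 45*(31 - 20) = 45*11 = 495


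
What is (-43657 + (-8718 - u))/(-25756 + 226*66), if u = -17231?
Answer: 4393/1355 ≈ 3.2421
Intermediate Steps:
(-43657 + (-8718 - u))/(-25756 + 226*66) = (-43657 + (-8718 - 1*(-17231)))/(-25756 + 226*66) = (-43657 + (-8718 + 17231))/(-25756 + 14916) = (-43657 + 8513)/(-10840) = -35144*(-1/10840) = 4393/1355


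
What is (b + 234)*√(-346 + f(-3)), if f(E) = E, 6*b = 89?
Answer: 1493*I*√349/6 ≈ 4648.6*I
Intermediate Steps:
b = 89/6 (b = (⅙)*89 = 89/6 ≈ 14.833)
(b + 234)*√(-346 + f(-3)) = (89/6 + 234)*√(-346 - 3) = 1493*√(-349)/6 = 1493*(I*√349)/6 = 1493*I*√349/6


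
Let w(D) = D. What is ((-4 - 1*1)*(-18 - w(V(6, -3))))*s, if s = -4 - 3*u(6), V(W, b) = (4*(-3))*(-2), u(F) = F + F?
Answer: -8400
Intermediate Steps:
u(F) = 2*F
V(W, b) = 24 (V(W, b) = -12*(-2) = 24)
s = -40 (s = -4 - 6*6 = -4 - 3*12 = -4 - 36 = -40)
((-4 - 1*1)*(-18 - w(V(6, -3))))*s = ((-4 - 1*1)*(-18 - 1*24))*(-40) = ((-4 - 1)*(-18 - 24))*(-40) = -5*(-42)*(-40) = 210*(-40) = -8400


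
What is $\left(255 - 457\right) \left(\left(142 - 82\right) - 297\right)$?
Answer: $47874$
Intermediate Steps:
$\left(255 - 457\right) \left(\left(142 - 82\right) - 297\right) = - 202 \left(\left(142 - 82\right) - 297\right) = - 202 \left(60 - 297\right) = \left(-202\right) \left(-237\right) = 47874$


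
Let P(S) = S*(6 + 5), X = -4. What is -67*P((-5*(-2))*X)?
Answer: 29480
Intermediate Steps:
P(S) = 11*S (P(S) = S*11 = 11*S)
-67*P((-5*(-2))*X) = -737*-5*(-2)*(-4) = -737*10*(-4) = -737*(-40) = -67*(-440) = 29480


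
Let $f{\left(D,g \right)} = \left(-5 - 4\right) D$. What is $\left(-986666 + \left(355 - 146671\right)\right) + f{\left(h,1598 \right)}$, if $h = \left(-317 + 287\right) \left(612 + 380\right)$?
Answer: $-865142$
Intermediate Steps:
$h = -29760$ ($h = \left(-30\right) 992 = -29760$)
$f{\left(D,g \right)} = - 9 D$
$\left(-986666 + \left(355 - 146671\right)\right) + f{\left(h,1598 \right)} = \left(-986666 + \left(355 - 146671\right)\right) - -267840 = \left(-986666 + \left(355 - 146671\right)\right) + 267840 = \left(-986666 - 146316\right) + 267840 = -1132982 + 267840 = -865142$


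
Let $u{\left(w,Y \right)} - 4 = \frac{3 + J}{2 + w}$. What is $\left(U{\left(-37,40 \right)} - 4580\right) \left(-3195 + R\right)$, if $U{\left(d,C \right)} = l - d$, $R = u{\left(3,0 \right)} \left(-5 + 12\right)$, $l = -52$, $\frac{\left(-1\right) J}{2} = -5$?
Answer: $14468736$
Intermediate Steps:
$J = 10$ ($J = \left(-2\right) \left(-5\right) = 10$)
$u{\left(w,Y \right)} = 4 + \frac{13}{2 + w}$ ($u{\left(w,Y \right)} = 4 + \frac{3 + 10}{2 + w} = 4 + \frac{13}{2 + w}$)
$R = \frac{231}{5}$ ($R = \frac{21 + 4 \cdot 3}{2 + 3} \left(-5 + 12\right) = \frac{21 + 12}{5} \cdot 7 = \frac{1}{5} \cdot 33 \cdot 7 = \frac{33}{5} \cdot 7 = \frac{231}{5} \approx 46.2$)
$U{\left(d,C \right)} = -52 - d$
$\left(U{\left(-37,40 \right)} - 4580\right) \left(-3195 + R\right) = \left(\left(-52 - -37\right) - 4580\right) \left(-3195 + \frac{231}{5}\right) = \left(\left(-52 + 37\right) - 4580\right) \left(- \frac{15744}{5}\right) = \left(-15 - 4580\right) \left(- \frac{15744}{5}\right) = \left(-4595\right) \left(- \frac{15744}{5}\right) = 14468736$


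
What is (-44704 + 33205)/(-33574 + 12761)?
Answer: 11499/20813 ≈ 0.55249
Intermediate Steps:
(-44704 + 33205)/(-33574 + 12761) = -11499/(-20813) = -11499*(-1/20813) = 11499/20813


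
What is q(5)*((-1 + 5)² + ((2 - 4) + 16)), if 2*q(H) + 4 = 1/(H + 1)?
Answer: -115/2 ≈ -57.500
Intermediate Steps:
q(H) = -2 + 1/(2*(1 + H)) (q(H) = -2 + 1/(2*(H + 1)) = -2 + 1/(2*(1 + H)))
q(5)*((-1 + 5)² + ((2 - 4) + 16)) = ((-3 - 4*5)/(2*(1 + 5)))*((-1 + 5)² + ((2 - 4) + 16)) = ((½)*(-3 - 20)/6)*(4² + (-2 + 16)) = ((½)*(⅙)*(-23))*(16 + 14) = -23/12*30 = -115/2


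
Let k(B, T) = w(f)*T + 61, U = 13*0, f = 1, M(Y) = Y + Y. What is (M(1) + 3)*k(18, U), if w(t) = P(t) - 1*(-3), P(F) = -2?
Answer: 305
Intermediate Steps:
M(Y) = 2*Y
U = 0
w(t) = 1 (w(t) = -2 - 1*(-3) = -2 + 3 = 1)
k(B, T) = 61 + T (k(B, T) = 1*T + 61 = T + 61 = 61 + T)
(M(1) + 3)*k(18, U) = (2*1 + 3)*(61 + 0) = (2 + 3)*61 = 5*61 = 305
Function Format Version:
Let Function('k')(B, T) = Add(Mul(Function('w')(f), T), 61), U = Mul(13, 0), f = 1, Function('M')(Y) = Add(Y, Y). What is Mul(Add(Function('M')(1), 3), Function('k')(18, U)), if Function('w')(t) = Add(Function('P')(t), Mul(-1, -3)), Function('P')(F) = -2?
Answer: 305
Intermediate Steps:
Function('M')(Y) = Mul(2, Y)
U = 0
Function('w')(t) = 1 (Function('w')(t) = Add(-2, Mul(-1, -3)) = Add(-2, 3) = 1)
Function('k')(B, T) = Add(61, T) (Function('k')(B, T) = Add(Mul(1, T), 61) = Add(T, 61) = Add(61, T))
Mul(Add(Function('M')(1), 3), Function('k')(18, U)) = Mul(Add(Mul(2, 1), 3), Add(61, 0)) = Mul(Add(2, 3), 61) = Mul(5, 61) = 305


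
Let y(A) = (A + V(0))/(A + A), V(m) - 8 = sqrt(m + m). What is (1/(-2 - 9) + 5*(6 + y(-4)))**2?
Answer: 363609/484 ≈ 751.26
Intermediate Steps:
V(m) = 8 + sqrt(2)*sqrt(m) (V(m) = 8 + sqrt(m + m) = 8 + sqrt(2*m) = 8 + sqrt(2)*sqrt(m))
y(A) = (8 + A)/(2*A) (y(A) = (A + (8 + sqrt(2)*sqrt(0)))/(A + A) = (A + (8 + sqrt(2)*0))/((2*A)) = (A + (8 + 0))*(1/(2*A)) = (A + 8)*(1/(2*A)) = (8 + A)*(1/(2*A)) = (8 + A)/(2*A))
(1/(-2 - 9) + 5*(6 + y(-4)))**2 = (1/(-2 - 9) + 5*(6 + (1/2)*(8 - 4)/(-4)))**2 = (1/(-11) + 5*(6 + (1/2)*(-1/4)*4))**2 = (-1/11 + 5*(6 - 1/2))**2 = (-1/11 + 5*(11/2))**2 = (-1/11 + 55/2)**2 = (603/22)**2 = 363609/484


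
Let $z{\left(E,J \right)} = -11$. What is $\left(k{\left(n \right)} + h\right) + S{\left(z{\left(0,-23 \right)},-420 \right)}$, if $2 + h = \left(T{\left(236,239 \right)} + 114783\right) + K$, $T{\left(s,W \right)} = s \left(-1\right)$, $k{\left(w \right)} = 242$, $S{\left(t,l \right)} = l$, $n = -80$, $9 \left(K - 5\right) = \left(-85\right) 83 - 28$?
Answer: $113585$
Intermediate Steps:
$K = -782$ ($K = 5 + \frac{\left(-85\right) 83 - 28}{9} = 5 + \frac{-7055 - 28}{9} = 5 + \frac{1}{9} \left(-7083\right) = 5 - 787 = -782$)
$T{\left(s,W \right)} = - s$
$h = 113763$ ($h = -2 + \left(\left(\left(-1\right) 236 + 114783\right) - 782\right) = -2 + \left(\left(-236 + 114783\right) - 782\right) = -2 + \left(114547 - 782\right) = -2 + 113765 = 113763$)
$\left(k{\left(n \right)} + h\right) + S{\left(z{\left(0,-23 \right)},-420 \right)} = \left(242 + 113763\right) - 420 = 114005 - 420 = 113585$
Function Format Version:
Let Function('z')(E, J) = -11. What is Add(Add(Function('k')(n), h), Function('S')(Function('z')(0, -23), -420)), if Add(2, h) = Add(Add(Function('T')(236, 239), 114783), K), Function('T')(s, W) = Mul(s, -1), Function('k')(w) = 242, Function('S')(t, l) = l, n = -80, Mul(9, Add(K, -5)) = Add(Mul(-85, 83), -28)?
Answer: 113585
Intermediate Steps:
K = -782 (K = Add(5, Mul(Rational(1, 9), Add(Mul(-85, 83), -28))) = Add(5, Mul(Rational(1, 9), Add(-7055, -28))) = Add(5, Mul(Rational(1, 9), -7083)) = Add(5, -787) = -782)
Function('T')(s, W) = Mul(-1, s)
h = 113763 (h = Add(-2, Add(Add(Mul(-1, 236), 114783), -782)) = Add(-2, Add(Add(-236, 114783), -782)) = Add(-2, Add(114547, -782)) = Add(-2, 113765) = 113763)
Add(Add(Function('k')(n), h), Function('S')(Function('z')(0, -23), -420)) = Add(Add(242, 113763), -420) = Add(114005, -420) = 113585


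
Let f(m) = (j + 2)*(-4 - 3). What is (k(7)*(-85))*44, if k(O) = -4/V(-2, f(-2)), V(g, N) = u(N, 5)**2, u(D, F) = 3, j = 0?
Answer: 14960/9 ≈ 1662.2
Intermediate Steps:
f(m) = -14 (f(m) = (0 + 2)*(-4 - 3) = 2*(-7) = -14)
V(g, N) = 9 (V(g, N) = 3**2 = 9)
k(O) = -4/9
(k(7)*(-85))*44 = -4/9*(-85)*44 = (340/9)*44 = 14960/9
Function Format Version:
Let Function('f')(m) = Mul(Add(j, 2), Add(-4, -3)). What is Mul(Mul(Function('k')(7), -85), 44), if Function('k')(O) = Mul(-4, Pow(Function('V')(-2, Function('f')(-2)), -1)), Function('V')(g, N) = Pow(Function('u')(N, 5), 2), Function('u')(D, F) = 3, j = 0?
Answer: Rational(14960, 9) ≈ 1662.2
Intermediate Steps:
Function('f')(m) = -14 (Function('f')(m) = Mul(Add(0, 2), Add(-4, -3)) = Mul(2, -7) = -14)
Function('V')(g, N) = 9 (Function('V')(g, N) = Pow(3, 2) = 9)
Function('k')(O) = Rational(-4, 9) (Function('k')(O) = Mul(-4, Pow(9, -1)) = Mul(-4, Rational(1, 9)) = Rational(-4, 9))
Mul(Mul(Function('k')(7), -85), 44) = Mul(Mul(Rational(-4, 9), -85), 44) = Mul(Rational(340, 9), 44) = Rational(14960, 9)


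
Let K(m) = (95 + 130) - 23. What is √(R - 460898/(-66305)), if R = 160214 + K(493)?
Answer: √705275926700290/66305 ≈ 400.53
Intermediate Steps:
K(m) = 202 (K(m) = 225 - 23 = 202)
R = 160416 (R = 160214 + 202 = 160416)
√(R - 460898/(-66305)) = √(160416 - 460898/(-66305)) = √(160416 - 460898*(-1/66305)) = √(160416 + 460898/66305) = √(10636843778/66305) = √705275926700290/66305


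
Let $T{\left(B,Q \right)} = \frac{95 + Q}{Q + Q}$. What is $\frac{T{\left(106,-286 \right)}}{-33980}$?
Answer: $- \frac{191}{19436560} \approx -9.8268 \cdot 10^{-6}$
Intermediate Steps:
$T{\left(B,Q \right)} = \frac{95 + Q}{2 Q}$
$\frac{T{\left(106,-286 \right)}}{-33980} = \frac{\frac{1}{2} \frac{1}{-286} \left(95 - 286\right)}{-33980} = \frac{1}{2} \left(- \frac{1}{286}\right) \left(-191\right) \left(- \frac{1}{33980}\right) = \frac{191}{572} \left(- \frac{1}{33980}\right) = - \frac{191}{19436560}$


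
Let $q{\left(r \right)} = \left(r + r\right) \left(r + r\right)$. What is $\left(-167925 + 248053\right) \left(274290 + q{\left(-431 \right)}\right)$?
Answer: $81516938752$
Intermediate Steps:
$q{\left(r \right)} = 4 r^{2}$ ($q{\left(r \right)} = 2 r 2 r = 4 r^{2}$)
$\left(-167925 + 248053\right) \left(274290 + q{\left(-431 \right)}\right) = \left(-167925 + 248053\right) \left(274290 + 4 \left(-431\right)^{2}\right) = 80128 \left(274290 + 4 \cdot 185761\right) = 80128 \left(274290 + 743044\right) = 80128 \cdot 1017334 = 81516938752$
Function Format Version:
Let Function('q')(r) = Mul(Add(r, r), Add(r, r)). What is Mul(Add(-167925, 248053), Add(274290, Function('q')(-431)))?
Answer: 81516938752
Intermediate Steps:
Function('q')(r) = Mul(4, Pow(r, 2)) (Function('q')(r) = Mul(Mul(2, r), Mul(2, r)) = Mul(4, Pow(r, 2)))
Mul(Add(-167925, 248053), Add(274290, Function('q')(-431))) = Mul(Add(-167925, 248053), Add(274290, Mul(4, Pow(-431, 2)))) = Mul(80128, Add(274290, Mul(4, 185761))) = Mul(80128, Add(274290, 743044)) = Mul(80128, 1017334) = 81516938752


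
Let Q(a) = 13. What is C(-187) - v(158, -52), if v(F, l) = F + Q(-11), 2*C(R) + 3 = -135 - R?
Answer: -293/2 ≈ -146.50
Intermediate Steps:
C(R) = -69 - R/2 (C(R) = -3/2 + (-135 - R)/2 = -3/2 + (-135/2 - R/2) = -69 - R/2)
v(F, l) = 13 + F (v(F, l) = F + 13 = 13 + F)
C(-187) - v(158, -52) = (-69 - ½*(-187)) - (13 + 158) = (-69 + 187/2) - 1*171 = 49/2 - 171 = -293/2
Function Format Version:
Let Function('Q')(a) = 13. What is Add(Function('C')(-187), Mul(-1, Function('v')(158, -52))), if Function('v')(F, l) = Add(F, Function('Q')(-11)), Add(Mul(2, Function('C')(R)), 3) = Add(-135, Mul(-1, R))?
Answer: Rational(-293, 2) ≈ -146.50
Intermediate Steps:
Function('C')(R) = Add(-69, Mul(Rational(-1, 2), R)) (Function('C')(R) = Add(Rational(-3, 2), Mul(Rational(1, 2), Add(-135, Mul(-1, R)))) = Add(Rational(-3, 2), Add(Rational(-135, 2), Mul(Rational(-1, 2), R))) = Add(-69, Mul(Rational(-1, 2), R)))
Function('v')(F, l) = Add(13, F) (Function('v')(F, l) = Add(F, 13) = Add(13, F))
Add(Function('C')(-187), Mul(-1, Function('v')(158, -52))) = Add(Add(-69, Mul(Rational(-1, 2), -187)), Mul(-1, Add(13, 158))) = Add(Add(-69, Rational(187, 2)), Mul(-1, 171)) = Add(Rational(49, 2), -171) = Rational(-293, 2)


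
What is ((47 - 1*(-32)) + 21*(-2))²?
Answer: 1369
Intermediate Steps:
((47 - 1*(-32)) + 21*(-2))² = ((47 + 32) - 42)² = (79 - 42)² = 37² = 1369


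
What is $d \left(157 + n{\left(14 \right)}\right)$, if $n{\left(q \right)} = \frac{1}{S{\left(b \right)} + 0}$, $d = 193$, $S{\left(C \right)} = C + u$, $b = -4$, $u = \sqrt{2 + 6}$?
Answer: $\frac{60409}{2} - \frac{193 \sqrt{2}}{4} \approx 30136.0$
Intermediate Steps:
$u = 2 \sqrt{2}$ ($u = \sqrt{8} = 2 \sqrt{2} \approx 2.8284$)
$S{\left(C \right)} = C + 2 \sqrt{2}$
$n{\left(q \right)} = \frac{1}{-4 + 2 \sqrt{2}}$ ($n{\left(q \right)} = \frac{1}{\left(-4 + 2 \sqrt{2}\right) + 0} = \frac{1}{-4 + 2 \sqrt{2}}$)
$d \left(157 + n{\left(14 \right)}\right) = 193 \left(157 - \left(\frac{1}{2} + \frac{\sqrt{2}}{4}\right)\right) = 193 \left(\frac{313}{2} - \frac{\sqrt{2}}{4}\right) = \frac{60409}{2} - \frac{193 \sqrt{2}}{4}$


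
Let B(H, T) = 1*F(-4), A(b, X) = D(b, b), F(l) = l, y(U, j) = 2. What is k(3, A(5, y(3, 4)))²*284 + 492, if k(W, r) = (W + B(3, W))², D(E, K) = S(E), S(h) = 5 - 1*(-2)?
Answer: 776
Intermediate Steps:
S(h) = 7 (S(h) = 5 + 2 = 7)
D(E, K) = 7
A(b, X) = 7
B(H, T) = -4 (B(H, T) = 1*(-4) = -4)
k(W, r) = (-4 + W)² (k(W, r) = (W - 4)² = (-4 + W)²)
k(3, A(5, y(3, 4)))²*284 + 492 = ((-4 + 3)²)²*284 + 492 = ((-1)²)²*284 + 492 = 1²*284 + 492 = 1*284 + 492 = 284 + 492 = 776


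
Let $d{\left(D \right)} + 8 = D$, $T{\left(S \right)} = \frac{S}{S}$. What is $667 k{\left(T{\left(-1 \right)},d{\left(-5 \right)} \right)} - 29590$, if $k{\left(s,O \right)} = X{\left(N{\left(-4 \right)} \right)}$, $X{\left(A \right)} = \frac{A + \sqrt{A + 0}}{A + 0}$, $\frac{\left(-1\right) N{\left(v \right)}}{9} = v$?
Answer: $- \frac{172871}{6} \approx -28812.0$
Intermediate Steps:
$T{\left(S \right)} = 1$
$N{\left(v \right)} = - 9 v$
$d{\left(D \right)} = -8 + D$
$X{\left(A \right)} = \frac{A + \sqrt{A}}{A}$
$k{\left(s,O \right)} = \frac{7}{6}$ ($k{\left(s,O \right)} = 1 + \frac{1}{\sqrt{\left(-9\right) \left(-4\right)}} = 1 + \frac{1}{\sqrt{36}} = 1 + \frac{1}{6} = \frac{7}{6}$)
$667 k{\left(T{\left(-1 \right)},d{\left(-5 \right)} \right)} - 29590 = 667 \cdot \frac{7}{6} - 29590 = \frac{4669}{6} - 29590 = - \frac{172871}{6}$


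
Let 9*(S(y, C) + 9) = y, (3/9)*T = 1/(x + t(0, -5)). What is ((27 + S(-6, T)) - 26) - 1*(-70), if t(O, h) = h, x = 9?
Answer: 184/3 ≈ 61.333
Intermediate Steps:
T = ¾ (T = 3/(9 - 5) = 3/4 = 3*(¼) = ¾ ≈ 0.75000)
S(y, C) = -9 + y/9
((27 + S(-6, T)) - 26) - 1*(-70) = ((27 + (-9 + (⅑)*(-6))) - 26) - 1*(-70) = ((27 + (-9 - ⅔)) - 26) + 70 = ((27 - 29/3) - 26) + 70 = (52/3 - 26) + 70 = -26/3 + 70 = 184/3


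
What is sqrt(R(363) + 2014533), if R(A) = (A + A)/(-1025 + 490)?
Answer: sqrt(576609319515)/535 ≈ 1419.3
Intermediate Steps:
R(A) = -2*A/535 (R(A) = (2*A)/(-535) = (2*A)*(-1/535) = -2*A/535)
sqrt(R(363) + 2014533) = sqrt(-2/535*363 + 2014533) = sqrt(-726/535 + 2014533) = sqrt(1077774429/535) = sqrt(576609319515)/535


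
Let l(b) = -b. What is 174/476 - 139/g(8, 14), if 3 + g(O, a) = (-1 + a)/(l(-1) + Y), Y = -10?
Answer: 150609/4760 ≈ 31.641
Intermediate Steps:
g(O, a) = -26/9 - a/9 (g(O, a) = -3 + (-1 + a)/(-1*(-1) - 10) = -3 + (-1 + a)/(1 - 10) = -3 + (-1 + a)/(-9) = -3 + (-1 + a)*(-1/9) = -3 + (1/9 - a/9) = -26/9 - a/9)
174/476 - 139/g(8, 14) = 174/476 - 139/(-26/9 - 1/9*14) = 174*(1/476) - 139/(-26/9 - 14/9) = 87/238 - 139/(-40/9) = 87/238 - 139*(-9/40) = 87/238 + 1251/40 = 150609/4760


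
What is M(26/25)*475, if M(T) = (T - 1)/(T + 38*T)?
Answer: 475/1014 ≈ 0.46844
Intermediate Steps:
M(T) = (-1 + T)/(39*T) (M(T) = (-1 + T)/((39*T)) = (-1 + T)*(1/(39*T)) = (-1 + T)/(39*T))
M(26/25)*475 = ((-1 + 26/25)/(39*((26/25))))*475 = ((-1 + 26*(1/25))/(39*((26*(1/25)))))*475 = ((-1 + 26/25)/(39*(26/25)))*475 = ((1/39)*(25/26)*(1/25))*475 = (1/1014)*475 = 475/1014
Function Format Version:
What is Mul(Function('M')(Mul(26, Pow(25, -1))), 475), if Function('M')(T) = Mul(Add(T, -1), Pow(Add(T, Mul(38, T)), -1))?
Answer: Rational(475, 1014) ≈ 0.46844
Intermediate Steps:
Function('M')(T) = Mul(Rational(1, 39), Pow(T, -1), Add(-1, T)) (Function('M')(T) = Mul(Add(-1, T), Pow(Mul(39, T), -1)) = Mul(Add(-1, T), Mul(Rational(1, 39), Pow(T, -1))) = Mul(Rational(1, 39), Pow(T, -1), Add(-1, T)))
Mul(Function('M')(Mul(26, Pow(25, -1))), 475) = Mul(Mul(Rational(1, 39), Pow(Mul(26, Pow(25, -1)), -1), Add(-1, Mul(26, Pow(25, -1)))), 475) = Mul(Mul(Rational(1, 39), Pow(Mul(26, Rational(1, 25)), -1), Add(-1, Mul(26, Rational(1, 25)))), 475) = Mul(Mul(Rational(1, 39), Pow(Rational(26, 25), -1), Add(-1, Rational(26, 25))), 475) = Mul(Mul(Rational(1, 39), Rational(25, 26), Rational(1, 25)), 475) = Mul(Rational(1, 1014), 475) = Rational(475, 1014)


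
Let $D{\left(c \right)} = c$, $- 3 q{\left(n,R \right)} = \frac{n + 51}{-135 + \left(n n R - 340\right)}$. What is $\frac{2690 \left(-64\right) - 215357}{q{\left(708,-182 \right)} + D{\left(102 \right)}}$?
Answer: $- \frac{35353378581391}{9305513599} \approx -3799.2$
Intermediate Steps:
$q{\left(n,R \right)} = - \frac{51 + n}{3 \left(-475 + R n^{2}\right)}$ ($q{\left(n,R \right)} = - \frac{\left(n + 51\right) \frac{1}{-135 + \left(n n R - 340\right)}}{3} = - \frac{\left(51 + n\right) \frac{1}{-135 + \left(n^{2} R - 340\right)}}{3} = - \frac{\left(51 + n\right) \frac{1}{-135 + \left(R n^{2} - 340\right)}}{3} = - \frac{\left(51 + n\right) \frac{1}{-135 + \left(-340 + R n^{2}\right)}}{3} = - \frac{\left(51 + n\right) \frac{1}{-475 + R n^{2}}}{3} = - \frac{\frac{1}{-475 + R n^{2}} \left(51 + n\right)}{3} = - \frac{51 + n}{3 \left(-475 + R n^{2}\right)}$)
$\frac{2690 \left(-64\right) - 215357}{q{\left(708,-182 \right)} + D{\left(102 \right)}} = \frac{2690 \left(-64\right) - 215357}{\frac{-51 - 708}{3 \left(-475 - 182 \cdot 708^{2}\right)} + 102} = \frac{-172160 - 215357}{\frac{-51 - 708}{3 \left(-475 - 91230048\right)} + 102} = - \frac{387517}{\frac{1}{3} \frac{1}{-475 - 91230048} \left(-759\right) + 102} = - \frac{387517}{\frac{1}{3} \frac{1}{-91230523} \left(-759\right) + 102} = - \frac{387517}{\frac{1}{3} \left(- \frac{1}{91230523}\right) \left(-759\right) + 102} = - \frac{387517}{\frac{253}{91230523} + 102} = - \frac{387517}{\frac{9305513599}{91230523}} = \left(-387517\right) \frac{91230523}{9305513599} = - \frac{35353378581391}{9305513599}$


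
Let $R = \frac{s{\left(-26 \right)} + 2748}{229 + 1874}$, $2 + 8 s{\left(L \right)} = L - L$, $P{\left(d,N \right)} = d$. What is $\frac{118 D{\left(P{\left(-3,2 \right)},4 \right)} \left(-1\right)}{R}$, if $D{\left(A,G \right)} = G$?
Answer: $- \frac{3970464}{10991} \approx -361.25$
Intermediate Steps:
$s{\left(L \right)} = - \frac{1}{4}$ ($s{\left(L \right)} = - \frac{1}{4} + \frac{L - L}{8} = - \frac{1}{4} + \frac{1}{8} \cdot 0 = - \frac{1}{4} + 0 = - \frac{1}{4}$)
$R = \frac{10991}{8412}$ ($R = \frac{- \frac{1}{4} + 2748}{229 + 1874} = \frac{10991}{4 \cdot 2103} = \frac{10991}{4} \cdot \frac{1}{2103} = \frac{10991}{8412} \approx 1.3066$)
$\frac{118 D{\left(P{\left(-3,2 \right)},4 \right)} \left(-1\right)}{R} = \frac{118 \cdot 4 \left(-1\right)}{\frac{10991}{8412}} = 118 \left(-4\right) \frac{8412}{10991} = \left(-472\right) \frac{8412}{10991} = - \frac{3970464}{10991}$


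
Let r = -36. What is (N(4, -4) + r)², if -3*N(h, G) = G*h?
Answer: 8464/9 ≈ 940.44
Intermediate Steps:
N(h, G) = -G*h/3
(N(4, -4) + r)² = (-⅓*(-4)*4 - 36)² = (16/3 - 36)² = (-92/3)² = 8464/9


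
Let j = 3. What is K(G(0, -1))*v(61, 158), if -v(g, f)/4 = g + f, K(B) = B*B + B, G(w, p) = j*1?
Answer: -10512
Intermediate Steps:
G(w, p) = 3 (G(w, p) = 3*1 = 3)
K(B) = B + B² (K(B) = B² + B = B + B²)
v(g, f) = -4*f - 4*g (v(g, f) = -4*(g + f) = -4*(f + g) = -4*f - 4*g)
K(G(0, -1))*v(61, 158) = (3*(1 + 3))*(-4*158 - 4*61) = (3*4)*(-632 - 244) = 12*(-876) = -10512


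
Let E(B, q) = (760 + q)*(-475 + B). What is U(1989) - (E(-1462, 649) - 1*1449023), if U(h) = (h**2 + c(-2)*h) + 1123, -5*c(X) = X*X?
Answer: 40669544/5 ≈ 8.1339e+6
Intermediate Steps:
c(X) = -X**2/5 (c(X) = -X*X/5 = -X**2/5)
E(B, q) = (-475 + B)*(760 + q)
U(h) = 1123 + h**2 - 4*h/5 (U(h) = (h**2 + (-1/5*(-2)**2)*h) + 1123 = (h**2 + (-1/5*4)*h) + 1123 = (h**2 - 4*h/5) + 1123 = 1123 + h**2 - 4*h/5)
U(1989) - (E(-1462, 649) - 1*1449023) = (1123 + 1989**2 - 4/5*1989) - ((-361000 - 475*649 + 760*(-1462) - 1462*649) - 1*1449023) = (1123 + 3956121 - 7956/5) - ((-361000 - 308275 - 1111120 - 948838) - 1449023) = 19778264/5 - (-2729233 - 1449023) = 19778264/5 - 1*(-4178256) = 19778264/5 + 4178256 = 40669544/5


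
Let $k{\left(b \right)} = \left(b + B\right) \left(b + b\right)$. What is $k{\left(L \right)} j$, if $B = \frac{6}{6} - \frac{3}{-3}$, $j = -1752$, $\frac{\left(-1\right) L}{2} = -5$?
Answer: $-420480$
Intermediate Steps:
$L = 10$ ($L = \left(-2\right) \left(-5\right) = 10$)
$B = 2$ ($B = 6 \cdot \frac{1}{6} - -1 = 1 + 1 = 2$)
$k{\left(b \right)} = 2 b \left(2 + b\right)$ ($k{\left(b \right)} = \left(b + 2\right) \left(b + b\right) = \left(2 + b\right) 2 b = 2 b \left(2 + b\right)$)
$k{\left(L \right)} j = 2 \cdot 10 \left(2 + 10\right) \left(-1752\right) = 2 \cdot 10 \cdot 12 \left(-1752\right) = 240 \left(-1752\right) = -420480$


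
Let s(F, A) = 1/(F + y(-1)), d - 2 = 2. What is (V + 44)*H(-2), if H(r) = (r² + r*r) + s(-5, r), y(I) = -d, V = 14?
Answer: 4118/9 ≈ 457.56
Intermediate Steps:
d = 4 (d = 2 + 2 = 4)
y(I) = -4 (y(I) = -1*4 = -4)
s(F, A) = 1/(-4 + F) (s(F, A) = 1/(F - 4) = 1/(-4 + F))
H(r) = -⅑ + 2*r² (H(r) = (r² + r*r) + 1/(-4 - 5) = (r² + r²) + 1/(-9) = 2*r² - ⅑ = -⅑ + 2*r²)
(V + 44)*H(-2) = (14 + 44)*(-⅑ + 2*(-2)²) = 58*(-⅑ + 2*4) = 58*(-⅑ + 8) = 58*(71/9) = 4118/9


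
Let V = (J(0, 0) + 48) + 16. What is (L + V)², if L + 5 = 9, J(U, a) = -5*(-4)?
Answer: 7744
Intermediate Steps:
J(U, a) = 20
V = 84 (V = (20 + 48) + 16 = 68 + 16 = 84)
L = 4 (L = -5 + 9 = 4)
(L + V)² = (4 + 84)² = 88² = 7744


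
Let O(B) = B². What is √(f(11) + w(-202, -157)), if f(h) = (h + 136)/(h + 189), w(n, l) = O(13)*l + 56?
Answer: I*√10590506/20 ≈ 162.72*I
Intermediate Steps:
w(n, l) = 56 + 169*l (w(n, l) = 13²*l + 56 = 169*l + 56 = 56 + 169*l)
f(h) = (136 + h)/(189 + h)
√(f(11) + w(-202, -157)) = √((136 + 11)/(189 + 11) + (56 + 169*(-157))) = √(147/200 + (56 - 26533)) = √((1/200)*147 - 26477) = √(147/200 - 26477) = √(-5295253/200) = I*√10590506/20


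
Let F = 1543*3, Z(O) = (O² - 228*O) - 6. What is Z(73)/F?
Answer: -11321/4629 ≈ -2.4457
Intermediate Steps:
Z(O) = -6 + O² - 228*O
F = 4629
Z(73)/F = (-6 + 73² - 228*73)/4629 = (-6 + 5329 - 16644)*(1/4629) = -11321*1/4629 = -11321/4629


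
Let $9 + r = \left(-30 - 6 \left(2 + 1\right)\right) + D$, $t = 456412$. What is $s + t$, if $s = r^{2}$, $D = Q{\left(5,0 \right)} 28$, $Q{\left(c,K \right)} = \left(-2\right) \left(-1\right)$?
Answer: $456413$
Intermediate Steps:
$Q{\left(c,K \right)} = 2$
$D = 56$ ($D = 2 \cdot 28 = 56$)
$r = -1$ ($r = -9 + \left(\left(-30 - 6 \left(2 + 1\right)\right) + 56\right) = -9 + \left(\left(-30 - 18\right) + 56\right) = -9 + \left(-48 + 56\right) = -9 + 8 = -1$)
$s = 1$ ($s = \left(-1\right)^{2} = 1$)
$s + t = 1 + 456412 = 456413$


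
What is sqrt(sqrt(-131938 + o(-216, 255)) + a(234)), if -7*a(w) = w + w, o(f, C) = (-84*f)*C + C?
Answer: sqrt(-3276 + 49*sqrt(4495037))/7 ≈ 45.313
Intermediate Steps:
o(f, C) = C - 84*C*f (o(f, C) = -84*C*f + C = C - 84*C*f)
a(w) = -2*w/7 (a(w) = -(w + w)/7 = -2*w/7)
sqrt(sqrt(-131938 + o(-216, 255)) + a(234)) = sqrt(sqrt(-131938 + 255*(1 - 84*(-216))) - 2/7*234) = sqrt(sqrt(-131938 + 255*(1 + 18144)) - 468/7) = sqrt(sqrt(-131938 + 255*18145) - 468/7) = sqrt(sqrt(-131938 + 4626975) - 468/7) = sqrt(sqrt(4495037) - 468/7) = sqrt(-468/7 + sqrt(4495037))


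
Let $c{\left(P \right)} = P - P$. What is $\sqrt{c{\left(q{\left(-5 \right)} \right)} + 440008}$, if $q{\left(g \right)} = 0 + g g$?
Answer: $2 \sqrt{110002} \approx 663.33$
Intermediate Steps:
$q{\left(g \right)} = g^{2}$ ($q{\left(g \right)} = 0 + g^{2} = g^{2}$)
$c{\left(P \right)} = 0$
$\sqrt{c{\left(q{\left(-5 \right)} \right)} + 440008} = \sqrt{0 + 440008} = \sqrt{440008} = 2 \sqrt{110002}$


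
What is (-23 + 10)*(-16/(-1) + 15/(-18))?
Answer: -1183/6 ≈ -197.17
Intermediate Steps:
(-23 + 10)*(-16/(-1) + 15/(-18)) = -13*(-16*(-1) + 15*(-1/18)) = -13*(16 - ⅚) = -13*91/6 = -1183/6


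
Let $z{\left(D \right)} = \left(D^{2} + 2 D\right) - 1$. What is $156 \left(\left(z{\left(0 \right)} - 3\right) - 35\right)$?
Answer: $-6084$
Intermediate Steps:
$z{\left(D \right)} = -1 + D^{2} + 2 D$
$156 \left(\left(z{\left(0 \right)} - 3\right) - 35\right) = 156 \left(\left(\left(-1 + 0^{2} + 2 \cdot 0\right) - 3\right) - 35\right) = 156 \left(\left(\left(-1 + 0 + 0\right) - 3\right) - 35\right) = 156 \left(\left(-1 - 3\right) - 35\right) = 156 \left(-4 - 35\right) = 156 \left(-39\right) = -6084$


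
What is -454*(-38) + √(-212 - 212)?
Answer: 17252 + 2*I*√106 ≈ 17252.0 + 20.591*I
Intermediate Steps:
-454*(-38) + √(-212 - 212) = 17252 + √(-424) = 17252 + 2*I*√106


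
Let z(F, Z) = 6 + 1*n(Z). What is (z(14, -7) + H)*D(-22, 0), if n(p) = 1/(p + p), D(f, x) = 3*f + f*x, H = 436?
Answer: -204171/7 ≈ -29167.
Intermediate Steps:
n(p) = 1/(2*p)
z(F, Z) = 6 + 1/(2*Z) (z(F, Z) = 6 + 1*(1/(2*Z)) = 6 + 1/(2*Z))
(z(14, -7) + H)*D(-22, 0) = ((6 + (1/2)/(-7)) + 436)*(-22*(3 + 0)) = ((6 + (1/2)*(-1/7)) + 436)*(-22*3) = ((6 - 1/14) + 436)*(-66) = (83/14 + 436)*(-66) = (6187/14)*(-66) = -204171/7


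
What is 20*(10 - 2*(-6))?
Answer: 440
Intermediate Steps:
20*(10 - 2*(-6)) = 20*(10 + 12) = 20*22 = 440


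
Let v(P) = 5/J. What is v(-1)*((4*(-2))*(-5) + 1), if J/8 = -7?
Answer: -205/56 ≈ -3.6607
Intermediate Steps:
J = -56 (J = 8*(-7) = -56)
v(P) = -5/56 (v(P) = 5/(-56) = 5*(-1/56) = -5/56)
v(-1)*((4*(-2))*(-5) + 1) = -5*((4*(-2))*(-5) + 1)/56 = -5*(-8*(-5) + 1)/56 = -5*(40 + 1)/56 = -5/56*41 = -205/56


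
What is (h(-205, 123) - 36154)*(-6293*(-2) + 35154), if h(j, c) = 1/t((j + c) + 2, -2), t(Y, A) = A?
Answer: -1726015830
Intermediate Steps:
h(j, c) = -½ (h(j, c) = 1/(-2) = -½)
(h(-205, 123) - 36154)*(-6293*(-2) + 35154) = (-½ - 36154)*(-6293*(-2) + 35154) = -72309*(12586 + 35154)/2 = -72309/2*47740 = -1726015830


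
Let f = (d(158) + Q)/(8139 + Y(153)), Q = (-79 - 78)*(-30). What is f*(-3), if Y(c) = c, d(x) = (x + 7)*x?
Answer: -7695/691 ≈ -11.136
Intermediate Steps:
d(x) = x*(7 + x) (d(x) = (7 + x)*x = x*(7 + x))
Q = 4710 (Q = -157*(-30) = 4710)
f = 2565/691 (f = (158*(7 + 158) + 4710)/(8139 + 153) = (158*165 + 4710)/8292 = (26070 + 4710)*(1/8292) = 30780*(1/8292) = 2565/691 ≈ 3.7120)
f*(-3) = (2565/691)*(-3) = -7695/691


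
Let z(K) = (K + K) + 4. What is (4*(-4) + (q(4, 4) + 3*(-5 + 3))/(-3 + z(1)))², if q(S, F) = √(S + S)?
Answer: 2924/9 - 24*√2 ≈ 290.95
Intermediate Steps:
q(S, F) = √2*√S (q(S, F) = √(2*S) = √2*√S)
z(K) = 4 + 2*K (z(K) = 2*K + 4 = 4 + 2*K)
(4*(-4) + (q(4, 4) + 3*(-5 + 3))/(-3 + z(1)))² = (4*(-4) + (√2*√4 + 3*(-5 + 3))/(-3 + (4 + 2*1)))² = (-16 + (√2*2 + 3*(-2))/(-3 + (4 + 2)))² = (-16 + (2*√2 - 6)/(-3 + 6))² = (-16 + (-6 + 2*√2)/3)² = (-16 + (-6 + 2*√2)*(⅓))² = (-16 + (-2 + 2*√2/3))² = (-18 + 2*√2/3)²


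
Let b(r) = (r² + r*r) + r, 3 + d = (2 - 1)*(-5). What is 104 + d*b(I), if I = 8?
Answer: -984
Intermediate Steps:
d = -8 (d = -3 + (2 - 1)*(-5) = -3 + 1*(-5) = -3 - 5 = -8)
b(r) = r + 2*r² (b(r) = (r² + r²) + r = 2*r² + r = r + 2*r²)
104 + d*b(I) = 104 - 64*(1 + 2*8) = 104 - 64*(1 + 16) = 104 - 64*17 = 104 - 8*136 = 104 - 1088 = -984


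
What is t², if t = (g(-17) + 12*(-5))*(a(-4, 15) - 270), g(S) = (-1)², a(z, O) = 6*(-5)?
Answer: 313290000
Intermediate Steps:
a(z, O) = -30
g(S) = 1
t = 17700 (t = (1 + 12*(-5))*(-30 - 270) = (1 - 60)*(-300) = -59*(-300) = 17700)
t² = 17700² = 313290000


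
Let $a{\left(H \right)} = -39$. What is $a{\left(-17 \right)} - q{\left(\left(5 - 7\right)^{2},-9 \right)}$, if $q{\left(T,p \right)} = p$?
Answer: $-30$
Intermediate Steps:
$a{\left(-17 \right)} - q{\left(\left(5 - 7\right)^{2},-9 \right)} = -39 - -9 = -39 + 9 = -30$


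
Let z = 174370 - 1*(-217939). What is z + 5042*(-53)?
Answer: 125083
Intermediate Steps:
z = 392309 (z = 174370 + 217939 = 392309)
z + 5042*(-53) = 392309 + 5042*(-53) = 392309 - 267226 = 125083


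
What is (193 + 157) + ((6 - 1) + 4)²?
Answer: 431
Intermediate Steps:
(193 + 157) + ((6 - 1) + 4)² = 350 + (5 + 4)² = 350 + 9² = 350 + 81 = 431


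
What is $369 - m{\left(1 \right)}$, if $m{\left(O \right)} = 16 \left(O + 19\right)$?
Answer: $49$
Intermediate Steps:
$m{\left(O \right)} = 304 + 16 O$ ($m{\left(O \right)} = 16 \left(19 + O\right) = 304 + 16 O$)
$369 - m{\left(1 \right)} = 369 - \left(304 + 16 \cdot 1\right) = 369 - \left(304 + 16\right) = 369 - 320 = 49$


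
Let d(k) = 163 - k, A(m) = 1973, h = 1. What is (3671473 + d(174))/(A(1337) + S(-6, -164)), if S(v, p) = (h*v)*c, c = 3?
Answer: 3671462/1955 ≈ 1878.0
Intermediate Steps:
S(v, p) = 3*v (S(v, p) = (1*v)*3 = v*3 = 3*v)
(3671473 + d(174))/(A(1337) + S(-6, -164)) = (3671473 + (163 - 1*174))/(1973 + 3*(-6)) = (3671473 + (163 - 174))/(1973 - 18) = (3671473 - 11)/1955 = 3671462*(1/1955) = 3671462/1955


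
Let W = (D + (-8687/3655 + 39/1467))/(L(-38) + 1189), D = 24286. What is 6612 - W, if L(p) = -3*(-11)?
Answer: 9009823831/1366755 ≈ 6592.1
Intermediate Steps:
L(p) = 33
W = 27160229/1366755 (W = (24286 + (-8687/3655 + 39/1467))/(33 + 1189) = (24286 + (-8687*1/3655 + 39*(1/1467)))/1222 = (24286 + (-511/215 + 13/489))*(1/1222) = (24286 - 247084/105135)*(1/1222) = (2553061526/105135)*(1/1222) = 27160229/1366755 ≈ 19.872)
6612 - W = 6612 - 1*27160229/1366755 = 6612 - 27160229/1366755 = 9009823831/1366755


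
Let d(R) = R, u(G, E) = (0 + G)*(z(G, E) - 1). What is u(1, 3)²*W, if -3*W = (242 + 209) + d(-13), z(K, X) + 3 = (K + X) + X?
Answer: -1314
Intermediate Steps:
z(K, X) = -3 + K + 2*X (z(K, X) = -3 + ((K + X) + X) = -3 + (K + 2*X) = -3 + K + 2*X)
u(G, E) = G*(-4 + G + 2*E) (u(G, E) = (0 + G)*((-3 + G + 2*E) - 1) = G*(-4 + G + 2*E))
W = -146 (W = -((242 + 209) - 13)/3 = -(451 - 13)/3 = -⅓*438 = -146)
u(1, 3)²*W = (1*(-4 + 1 + 2*3))²*(-146) = (1*(-4 + 1 + 6))²*(-146) = (1*3)²*(-146) = 3²*(-146) = 9*(-146) = -1314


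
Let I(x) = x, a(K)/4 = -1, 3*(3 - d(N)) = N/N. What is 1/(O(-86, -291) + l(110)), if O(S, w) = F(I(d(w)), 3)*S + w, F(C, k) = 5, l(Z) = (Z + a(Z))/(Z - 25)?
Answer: -85/61179 ≈ -0.0013894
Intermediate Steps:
d(N) = 8/3 (d(N) = 3 - N/(3*N) = 3 - ⅓*1 = 3 - ⅓ = 8/3)
a(K) = -4 (a(K) = 4*(-1) = -4)
l(Z) = (-4 + Z)/(-25 + Z) (l(Z) = (Z - 4)/(Z - 25) = (-4 + Z)/(-25 + Z))
O(S, w) = w + 5*S (O(S, w) = 5*S + w = w + 5*S)
1/(O(-86, -291) + l(110)) = 1/((-291 + 5*(-86)) + (-4 + 110)/(-25 + 110)) = 1/((-291 - 430) + 106/85) = 1/(-721 + (1/85)*106) = 1/(-721 + 106/85) = 1/(-61179/85) = -85/61179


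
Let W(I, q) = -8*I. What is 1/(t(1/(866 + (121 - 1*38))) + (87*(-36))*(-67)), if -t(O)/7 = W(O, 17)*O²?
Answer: 854670349/179347444715612 ≈ 4.7654e-6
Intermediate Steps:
t(O) = 56*O³ (t(O) = -7*(-8*O)*O² = -(-56)*O³ = 56*O³)
1/(t(1/(866 + (121 - 1*38))) + (87*(-36))*(-67)) = 1/(56*(1/(866 + (121 - 1*38)))³ + (87*(-36))*(-67)) = 1/(56*(1/(866 + (121 - 38)))³ - 3132*(-67)) = 1/(56*(1/(866 + 83))³ + 209844) = 1/(56*(1/949)³ + 209844) = 1/(56*(1/854670349) + 209844) = 1/(56/854670349 + 209844) = 1/(179347444715612/854670349) = 854670349/179347444715612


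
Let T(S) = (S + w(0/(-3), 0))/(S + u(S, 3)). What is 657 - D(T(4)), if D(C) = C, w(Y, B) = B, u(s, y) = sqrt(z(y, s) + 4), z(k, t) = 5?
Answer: 4595/7 ≈ 656.43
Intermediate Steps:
u(s, y) = 3 (u(s, y) = sqrt(5 + 4) = sqrt(9) = 3)
T(S) = S/(3 + S) (T(S) = (S + 0)/(S + 3) = S/(3 + S))
657 - D(T(4)) = 657 - 4/(3 + 4) = 657 - 4/7 = 4595/7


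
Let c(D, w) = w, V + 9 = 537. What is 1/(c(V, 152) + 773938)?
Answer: 1/774090 ≈ 1.2918e-6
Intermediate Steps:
V = 528 (V = -9 + 537 = 528)
1/(c(V, 152) + 773938) = 1/(152 + 773938) = 1/774090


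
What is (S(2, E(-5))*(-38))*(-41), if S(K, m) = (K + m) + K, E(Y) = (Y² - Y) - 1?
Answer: 51414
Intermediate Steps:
E(Y) = -1 + Y² - Y
S(K, m) = m + 2*K
(S(2, E(-5))*(-38))*(-41) = (((-1 + (-5)² - 1*(-5)) + 2*2)*(-38))*(-41) = (((-1 + 25 + 5) + 4)*(-38))*(-41) = ((29 + 4)*(-38))*(-41) = (33*(-38))*(-41) = -1254*(-41) = 51414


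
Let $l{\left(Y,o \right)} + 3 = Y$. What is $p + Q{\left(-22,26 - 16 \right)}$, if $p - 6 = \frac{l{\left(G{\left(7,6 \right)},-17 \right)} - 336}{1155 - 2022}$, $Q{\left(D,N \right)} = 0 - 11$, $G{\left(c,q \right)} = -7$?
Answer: $- \frac{3989}{867} \approx -4.6009$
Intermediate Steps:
$l{\left(Y,o \right)} = -3 + Y$
$Q{\left(D,N \right)} = -11$
$p = \frac{5548}{867}$ ($p = 6 + \frac{\left(-3 - 7\right) - 336}{1155 - 2022} = 6 + \frac{-10 - 336}{-867} = 6 - - \frac{346}{867} = 6 + \frac{346}{867} = \frac{5548}{867} \approx 6.3991$)
$p + Q{\left(-22,26 - 16 \right)} = \frac{5548}{867} - 11 = - \frac{3989}{867}$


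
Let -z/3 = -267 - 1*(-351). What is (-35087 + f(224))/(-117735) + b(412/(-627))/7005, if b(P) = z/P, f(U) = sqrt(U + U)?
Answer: 1997763136/5663171235 - 8*sqrt(7)/117735 ≈ 0.35258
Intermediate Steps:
z = -252 (z = -3*(-267 - 1*(-351)) = -3*(-267 + 351) = -3*84 = -252)
f(U) = sqrt(2)*sqrt(U) (f(U) = sqrt(2*U) = sqrt(2)*sqrt(U))
b(P) = -252/P
(-35087 + f(224))/(-117735) + b(412/(-627))/7005 = (-35087 + sqrt(2)*sqrt(224))/(-117735) - 252/(412/(-627))/7005 = (-35087 + sqrt(2)*(4*sqrt(14)))*(-1/117735) - 252/(412*(-1/627))*(1/7005) = (-35087 + 8*sqrt(7))*(-1/117735) - 252/(-412/627)*(1/7005) = (35087/117735 - 8*sqrt(7)/117735) - 252*(-627/412)*(1/7005) = (35087/117735 - 8*sqrt(7)/117735) + (39501/103)*(1/7005) = (35087/117735 - 8*sqrt(7)/117735) + 13167/240505 = 1997763136/5663171235 - 8*sqrt(7)/117735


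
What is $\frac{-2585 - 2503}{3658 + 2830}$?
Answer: $- \frac{636}{811} \approx -0.78422$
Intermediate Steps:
$\frac{-2585 - 2503}{3658 + 2830} = - \frac{5088}{6488} = \left(-5088\right) \frac{1}{6488} = - \frac{636}{811}$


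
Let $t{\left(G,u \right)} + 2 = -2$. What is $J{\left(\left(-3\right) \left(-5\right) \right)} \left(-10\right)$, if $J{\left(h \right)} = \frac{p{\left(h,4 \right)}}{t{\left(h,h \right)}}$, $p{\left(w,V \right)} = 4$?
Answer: $10$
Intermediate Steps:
$t{\left(G,u \right)} = -4$ ($t{\left(G,u \right)} = -2 - 2 = -4$)
$J{\left(h \right)} = -1$ ($J{\left(h \right)} = \frac{4}{-4} = 4 \left(- \frac{1}{4}\right) = -1$)
$J{\left(\left(-3\right) \left(-5\right) \right)} \left(-10\right) = \left(-1\right) \left(-10\right) = 10$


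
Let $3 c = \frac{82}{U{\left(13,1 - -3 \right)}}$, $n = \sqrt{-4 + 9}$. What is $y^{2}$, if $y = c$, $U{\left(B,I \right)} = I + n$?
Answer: $\frac{47068}{363} - \frac{53792 \sqrt{5}}{1089} \approx 19.212$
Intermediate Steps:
$n = \sqrt{5} \approx 2.2361$
$U{\left(B,I \right)} = I + \sqrt{5}$
$c = \frac{82}{3 \left(4 + \sqrt{5}\right)}$ ($c = \frac{82 \frac{1}{\left(1 - -3\right) + \sqrt{5}}}{3} = \frac{82 \frac{1}{\left(1 + 3\right) + \sqrt{5}}}{3} = \frac{82 \frac{1}{4 + \sqrt{5}}}{3} = \frac{82}{3 \left(4 + \sqrt{5}\right)} \approx 4.3831$)
$y = \frac{328}{33} - \frac{82 \sqrt{5}}{33} \approx 4.3831$
$y^{2} = \left(\frac{328}{33} - \frac{82 \sqrt{5}}{33}\right)^{2}$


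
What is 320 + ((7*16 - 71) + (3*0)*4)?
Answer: 361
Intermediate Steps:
320 + ((7*16 - 71) + (3*0)*4) = 320 + ((112 - 71) + 0*4) = 320 + (41 + 0) = 320 + 41 = 361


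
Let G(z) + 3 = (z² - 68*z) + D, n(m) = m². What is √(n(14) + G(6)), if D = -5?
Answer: 2*I*√46 ≈ 13.565*I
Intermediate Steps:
G(z) = -8 + z² - 68*z (G(z) = -3 + ((z² - 68*z) - 5) = -3 + (-5 + z² - 68*z) = -8 + z² - 68*z)
√(n(14) + G(6)) = √(14² + (-8 + 6² - 68*6)) = √(196 + (-8 + 36 - 408)) = √(196 - 380) = √(-184) = 2*I*√46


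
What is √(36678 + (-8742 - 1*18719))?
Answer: √9217 ≈ 96.005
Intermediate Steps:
√(36678 + (-8742 - 1*18719)) = √(36678 + (-8742 - 18719)) = √(36678 - 27461) = √9217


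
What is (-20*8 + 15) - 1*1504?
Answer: -1649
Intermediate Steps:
(-20*8 + 15) - 1*1504 = (-160 + 15) - 1504 = -145 - 1504 = -1649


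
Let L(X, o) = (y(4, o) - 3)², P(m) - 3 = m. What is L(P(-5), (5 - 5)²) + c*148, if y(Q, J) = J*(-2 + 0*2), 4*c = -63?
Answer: -2322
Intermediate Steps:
c = -63/4 (c = (¼)*(-63) = -63/4 ≈ -15.750)
P(m) = 3 + m
y(Q, J) = -2*J (y(Q, J) = J*(-2 + 0) = J*(-2) = -2*J)
L(X, o) = (-3 - 2*o)² (L(X, o) = (-2*o - 3)² = (-3 - 2*o)²)
L(P(-5), (5 - 5)²) + c*148 = (3 + 2*(5 - 5)²)² - 63/4*148 = (3 + 2*0²)² - 2331 = (3 + 2*0)² - 2331 = (3 + 0)² - 2331 = 3² - 2331 = 9 - 2331 = -2322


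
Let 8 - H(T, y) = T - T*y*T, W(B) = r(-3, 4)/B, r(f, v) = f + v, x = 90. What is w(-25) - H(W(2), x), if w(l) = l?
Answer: -55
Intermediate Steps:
W(B) = 1/B (W(B) = (-3 + 4)/B = 1/B)
H(T, y) = 8 - T + y*T² (H(T, y) = 8 - (T - T*y*T) = 8 - (T - y*T²) = 8 + (-T + y*T²) = 8 - T + y*T²)
w(-25) - H(W(2), x) = -25 - (8 - 1/2 + 90*(1/2)²) = -25 - (8 - 1*½ + 90*(½)²) = -25 - (8 - ½ + 90*(¼)) = -25 - (8 - ½ + 45/2) = -25 - 1*30 = -25 - 30 = -55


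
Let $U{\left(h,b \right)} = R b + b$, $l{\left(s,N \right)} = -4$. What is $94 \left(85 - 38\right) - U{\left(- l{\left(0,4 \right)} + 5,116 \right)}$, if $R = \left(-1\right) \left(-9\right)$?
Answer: $3258$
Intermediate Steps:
$R = 9$
$U{\left(h,b \right)} = 10 b$ ($U{\left(h,b \right)} = 9 b + b = 10 b$)
$94 \left(85 - 38\right) - U{\left(- l{\left(0,4 \right)} + 5,116 \right)} = 94 \left(85 - 38\right) - 10 \cdot 116 = 94 \cdot 47 - 1160 = 4418 - 1160 = 3258$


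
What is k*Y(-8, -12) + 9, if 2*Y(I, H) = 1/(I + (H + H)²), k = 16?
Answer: 640/71 ≈ 9.0141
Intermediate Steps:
Y(I, H) = 1/(2*(I + 4*H²)) (Y(I, H) = 1/(2*(I + (H + H)²)) = 1/(2*(I + (2*H)²)) = 1/(2*(I + 4*H²)))
k*Y(-8, -12) + 9 = 16*(1/(2*(-8 + 4*(-12)²))) + 9 = 16*(1/(2*(-8 + 4*144))) + 9 = 16*(1/(2*(-8 + 576))) + 9 = 16*((½)/568) + 9 = 16*((½)*(1/568)) + 9 = 16*(1/1136) + 9 = 1/71 + 9 = 640/71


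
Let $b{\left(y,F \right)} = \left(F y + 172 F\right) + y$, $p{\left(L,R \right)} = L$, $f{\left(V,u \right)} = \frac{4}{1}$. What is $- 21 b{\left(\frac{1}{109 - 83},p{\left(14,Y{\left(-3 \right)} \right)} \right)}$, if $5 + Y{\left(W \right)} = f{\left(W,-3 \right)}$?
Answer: $- \frac{1315083}{26} \approx -50580.0$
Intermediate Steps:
$f{\left(V,u \right)} = 4$ ($f{\left(V,u \right)} = 4 \cdot 1 = 4$)
$Y{\left(W \right)} = -1$ ($Y{\left(W \right)} = -5 + 4 = -1$)
$b{\left(y,F \right)} = y + 172 F + F y$ ($b{\left(y,F \right)} = \left(172 F + F y\right) + y = y + 172 F + F y$)
$- 21 b{\left(\frac{1}{109 - 83},p{\left(14,Y{\left(-3 \right)} \right)} \right)} = - 21 \left(\frac{1}{109 - 83} + 172 \cdot 14 + \frac{14}{109 - 83}\right) = - 21 \left(\frac{1}{26} + 2408 + \frac{14}{26}\right) = - 21 \left(\frac{1}{26} + 2408 + 14 \cdot \frac{1}{26}\right) = - 21 \left(\frac{1}{26} + 2408 + \frac{7}{13}\right) = \left(-21\right) \frac{62623}{26} = - \frac{1315083}{26}$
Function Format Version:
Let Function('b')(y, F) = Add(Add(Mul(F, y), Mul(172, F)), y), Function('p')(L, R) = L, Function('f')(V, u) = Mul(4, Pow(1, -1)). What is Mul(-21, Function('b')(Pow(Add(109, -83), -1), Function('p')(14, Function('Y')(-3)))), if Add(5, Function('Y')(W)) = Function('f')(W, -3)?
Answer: Rational(-1315083, 26) ≈ -50580.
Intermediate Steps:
Function('f')(V, u) = 4 (Function('f')(V, u) = Mul(4, 1) = 4)
Function('Y')(W) = -1 (Function('Y')(W) = Add(-5, 4) = -1)
Function('b')(y, F) = Add(y, Mul(172, F), Mul(F, y)) (Function('b')(y, F) = Add(Add(Mul(172, F), Mul(F, y)), y) = Add(y, Mul(172, F), Mul(F, y)))
Mul(-21, Function('b')(Pow(Add(109, -83), -1), Function('p')(14, Function('Y')(-3)))) = Mul(-21, Add(Pow(Add(109, -83), -1), Mul(172, 14), Mul(14, Pow(Add(109, -83), -1)))) = Mul(-21, Add(Pow(26, -1), 2408, Mul(14, Pow(26, -1)))) = Mul(-21, Add(Rational(1, 26), 2408, Mul(14, Rational(1, 26)))) = Mul(-21, Add(Rational(1, 26), 2408, Rational(7, 13))) = Mul(-21, Rational(62623, 26)) = Rational(-1315083, 26)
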